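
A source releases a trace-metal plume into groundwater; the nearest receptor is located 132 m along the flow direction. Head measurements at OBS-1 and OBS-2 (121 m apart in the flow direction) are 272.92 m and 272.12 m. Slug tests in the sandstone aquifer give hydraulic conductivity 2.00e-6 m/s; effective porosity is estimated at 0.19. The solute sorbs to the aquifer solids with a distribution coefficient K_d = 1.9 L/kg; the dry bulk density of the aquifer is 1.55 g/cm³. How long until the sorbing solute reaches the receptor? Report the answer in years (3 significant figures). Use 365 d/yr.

992 years

Hydraulic gradient i = (272.92 − 272.12) / 121 = 0.80 / 121 = 0.006612
K = 2.00e-6 m/s × 86400 s/d = 0.1728 m/d
q = Ki = 0.1728 × 0.006612 = 0.001142 m/d
Seepage velocity v = q / n = 0.001142 / 0.19 = 0.006013 m/d
Retardation R = 1 + ρ_b·K_d/n = 1 + 1.55×1.9/0.19 = 16.50
Contaminant velocity v_c = v/R = 0.006013/16.50 = 3.644e-4 m/d
t = L/v_c = 132/3.644e-4 = 362200 d
   = 362200/365 = 992 yr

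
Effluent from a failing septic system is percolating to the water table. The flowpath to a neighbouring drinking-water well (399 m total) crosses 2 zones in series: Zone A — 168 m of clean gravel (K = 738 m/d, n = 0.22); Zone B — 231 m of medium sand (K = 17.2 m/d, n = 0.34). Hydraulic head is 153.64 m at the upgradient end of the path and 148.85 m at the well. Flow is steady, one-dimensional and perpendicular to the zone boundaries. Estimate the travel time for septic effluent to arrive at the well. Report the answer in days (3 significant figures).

329 days

Total head drop ΔH = 153.64 − 148.85 = 4.79 m
Continuity: the same q passes through each zone, so ΔH = q·Σ(L_j/K_j) — the zones act as resistances in series.
Σ(L/K) = 168/738 + 231/17.2 = 0.2276 + 13.43 = 13.66 d
q = ΔH / Σ(L/K) = 4.79 / 13.66 = 0.3507 m/d (same in every zone)
Zone A: v = q/n = 0.3507/0.22 = 1.594 m/d → t_A = 168/1.594 = 105.4 d
Zone B: v = q/n = 0.3507/0.34 = 1.032 m/d → t_B = 231/1.032 = 223.9 d
Total t = 105.4 + 223.9 = 329.3 d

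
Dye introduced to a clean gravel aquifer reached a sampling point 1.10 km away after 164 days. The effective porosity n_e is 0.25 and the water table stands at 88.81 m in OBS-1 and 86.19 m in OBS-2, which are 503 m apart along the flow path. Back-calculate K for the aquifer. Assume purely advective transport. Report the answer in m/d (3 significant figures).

Hydraulic gradient i = (88.81 − 86.19) / 503 = 2.62 / 503 = 0.005209
L = 1.10 km = 1100 m
v = L / t = 1100 / 164 = 6.707 m/d
K = v · n / i = 6.707 × 0.25 / 0.005209 = 322 m/d

322 m/d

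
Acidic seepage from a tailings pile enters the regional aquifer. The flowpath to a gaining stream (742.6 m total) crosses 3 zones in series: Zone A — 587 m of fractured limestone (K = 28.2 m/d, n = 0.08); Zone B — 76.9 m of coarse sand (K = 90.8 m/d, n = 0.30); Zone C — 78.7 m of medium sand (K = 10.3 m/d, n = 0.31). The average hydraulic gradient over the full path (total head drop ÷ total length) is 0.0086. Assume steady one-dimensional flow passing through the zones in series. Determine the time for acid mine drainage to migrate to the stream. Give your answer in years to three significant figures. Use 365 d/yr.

For zones in series the flux q is common to all zones; the equivalent conductivity is the harmonic (thickness-weighted) mean, K_eq = L_total / Σ(L_j/K_j).
Σ(L/K) = 587/28.2 + 76.9/90.8 + 78.7/10.3 = 20.82 + 0.8469 + 7.641 = 29.30 d
K_eq = L_total / Σ(L/K) = 742.6 / 29.30 = 25.34 m/d
q = K_eq · i = 25.34 × 0.0086 = 0.2179 m/d (same in every zone)
Zone A: v = q/n = 0.2179/0.08 = 2.724 m/d → t_A = 587/2.724 = 215.5 d
Zone B: v = q/n = 0.2179/0.30 = 0.7265 m/d → t_B = 76.9/0.7265 = 105.9 d
Zone C: v = q/n = 0.2179/0.31 = 0.7030 m/d → t_C = 78.7/0.7030 = 111.9 d
Total t = 215.5 + 105.9 + 111.9 = 433.3 d
   = 433.3 / 365 = 1.19 yr

1.19 years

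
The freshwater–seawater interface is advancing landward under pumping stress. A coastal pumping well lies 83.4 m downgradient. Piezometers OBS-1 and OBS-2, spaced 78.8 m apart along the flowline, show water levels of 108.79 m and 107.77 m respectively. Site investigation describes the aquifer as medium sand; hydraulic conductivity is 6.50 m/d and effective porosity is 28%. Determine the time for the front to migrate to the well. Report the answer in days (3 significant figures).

278 days

Hydraulic gradient i = (108.79 − 107.77) / 78.8 = 1.02 / 78.8 = 0.01294
Specific discharge q = 6.50 × 0.01294 = 0.08414 m/d
Average linear velocity = 0.08414 / 0.28 = 0.3005 m/d
t = L / v = 83.4 / 0.3005 = 277.5 d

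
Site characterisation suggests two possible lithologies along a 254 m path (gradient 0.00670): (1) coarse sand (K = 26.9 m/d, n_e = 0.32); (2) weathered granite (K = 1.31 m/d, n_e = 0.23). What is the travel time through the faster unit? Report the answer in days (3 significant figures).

Unit 1 (coarse sand): v = 26.9×0.0067/0.32 = 0.5632 m/d, t = 254/0.5632 = 451.0 d
Unit 2 (weathered granite): v = 1.31×0.0067/0.23 = 0.03816 m/d, t = 254/0.03816 = 6656 d
Faster unit: t = 451 d

451 days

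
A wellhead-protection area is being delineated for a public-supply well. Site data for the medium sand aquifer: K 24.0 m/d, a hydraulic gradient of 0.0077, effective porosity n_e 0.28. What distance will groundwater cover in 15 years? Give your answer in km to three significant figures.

q = Ki = 24.0 × 0.0077 = 0.1848 m/d
v_s = q/n_e = 0.1848/0.28 = 0.6600 m/d
T = 15 yr × 365 = 5475 d
L = v × T = 0.6600 × 5475 = 3614 m
   = 3.61 km

3.61 km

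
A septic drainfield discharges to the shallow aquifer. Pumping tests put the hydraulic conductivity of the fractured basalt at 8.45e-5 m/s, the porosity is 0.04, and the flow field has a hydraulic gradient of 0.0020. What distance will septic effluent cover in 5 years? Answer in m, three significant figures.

666 m

K = 8.45e-5 m/s × 86400 s/d = 7.301 m/d
Darcy flux q = K·i = 7.301 × 0.0020 = 0.01460 m/d
Seepage velocity v = q / n = 0.01460 / 0.04 = 0.3650 m/d
T = 5 yr × 365 = 1825 d
L = v × T = 0.3650 × 1825 = 666.2 m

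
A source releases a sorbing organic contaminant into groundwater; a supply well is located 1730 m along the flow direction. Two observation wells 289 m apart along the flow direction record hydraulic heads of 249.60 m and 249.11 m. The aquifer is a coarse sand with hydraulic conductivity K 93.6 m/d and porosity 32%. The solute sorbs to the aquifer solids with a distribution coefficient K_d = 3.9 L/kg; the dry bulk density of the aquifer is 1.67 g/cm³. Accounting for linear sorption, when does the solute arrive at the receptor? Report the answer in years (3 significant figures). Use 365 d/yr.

Hydraulic gradient i = (249.60 − 249.11) / 289 = 0.49 / 289 = 0.001696
q = Ki = 93.6 × 0.001696 = 0.1587 m/d
Average linear velocity = 0.1587 / 0.32 = 0.4959 m/d
Retardation R = 1 + ρ_b·K_d/n = 1 + 1.67×3.9/0.32 = 21.35
Contaminant velocity v_c = v/R = 0.4959/21.35 = 0.02323 m/d
t = L/v_c = 1730/0.02323 = 74490 d
   = 74490/365 = 204 yr

204 years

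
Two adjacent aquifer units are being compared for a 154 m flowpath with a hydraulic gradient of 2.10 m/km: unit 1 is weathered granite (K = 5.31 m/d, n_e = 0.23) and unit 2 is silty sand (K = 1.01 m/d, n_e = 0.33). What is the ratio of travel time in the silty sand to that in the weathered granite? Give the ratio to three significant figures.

7.54

Unit 1 (weathered granite): v = 5.31×0.0021/0.23 = 0.04848 m/d, t = 154/0.04848 = 3176 d
Unit 2 (silty sand): v = 1.01×0.0021/0.33 = 0.006427 m/d, t = 154/0.006427 = 23960 d
t(silty sand) / t(weathered granite) = 23960/3176 = 7.54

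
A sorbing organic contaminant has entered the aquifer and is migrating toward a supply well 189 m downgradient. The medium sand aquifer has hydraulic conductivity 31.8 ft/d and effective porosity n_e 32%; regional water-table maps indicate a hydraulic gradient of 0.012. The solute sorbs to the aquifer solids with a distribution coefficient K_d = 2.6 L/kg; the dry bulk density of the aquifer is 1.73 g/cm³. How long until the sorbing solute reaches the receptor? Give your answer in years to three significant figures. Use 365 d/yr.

K = 31.8 ft/d × 0.3048 = 9.693 m/d
Specific discharge q = 9.693 × 0.012 = 0.1163 m/d
Average linear velocity = 0.1163 / 0.32 = 0.3635 m/d
Retardation R = 1 + ρ_b·K_d/n = 1 + 1.73×2.6/0.32 = 15.06
Contaminant velocity v_c = v/R = 0.3635/15.06 = 0.02414 m/d
t = L/v_c = 189/0.02414 = 7829 d
   = 7829/365 = 21.4 yr

21.4 years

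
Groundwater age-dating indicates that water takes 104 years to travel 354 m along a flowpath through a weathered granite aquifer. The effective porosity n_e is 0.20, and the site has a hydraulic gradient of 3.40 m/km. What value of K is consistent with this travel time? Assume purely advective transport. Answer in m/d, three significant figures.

0.549 m/d

t = 104 years = 37960 d
v = L / t = 354 / 37960 = 0.009326 m/d
K = v · n / i = 0.009326 × 0.20 / 0.0034 = 0.549 m/d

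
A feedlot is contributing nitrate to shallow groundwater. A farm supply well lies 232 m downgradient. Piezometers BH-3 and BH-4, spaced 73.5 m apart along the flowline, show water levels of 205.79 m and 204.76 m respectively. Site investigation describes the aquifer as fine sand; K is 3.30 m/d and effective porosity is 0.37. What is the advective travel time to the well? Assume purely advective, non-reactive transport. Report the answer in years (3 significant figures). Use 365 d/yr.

Hydraulic gradient i = (205.79 − 204.76) / 73.5 = 1.03 / 73.5 = 0.01401
q = Ki = 3.30 × 0.01401 = 0.04624 m/d
v_s = q/n_e = 0.04624/0.37 = 0.1250 m/d
t = L / v = 232 / 0.1250 = 1856 d
   = 1856 / 365 = 5.09 yr

5.09 years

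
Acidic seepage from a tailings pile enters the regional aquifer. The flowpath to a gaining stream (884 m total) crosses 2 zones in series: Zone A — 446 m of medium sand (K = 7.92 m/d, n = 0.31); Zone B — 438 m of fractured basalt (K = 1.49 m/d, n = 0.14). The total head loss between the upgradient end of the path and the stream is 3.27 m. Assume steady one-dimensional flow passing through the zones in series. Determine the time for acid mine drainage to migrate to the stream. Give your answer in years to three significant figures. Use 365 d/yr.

58.6 years

Continuity: the same q passes through each zone, so ΔH = q·Σ(L_j/K_j) — the zones act as resistances in series.
Σ(L/K) = 446/7.92 + 438/1.49 = 56.31 + 294.0 = 350.3 d
q = ΔH / Σ(L/K) = 3.27 / 350.3 = 0.009336 m/d (same in every zone)
Zone A: v = q/n = 0.009336/0.31 = 0.03011 m/d → t_A = 446/0.03011 = 14810 d
Zone B: v = q/n = 0.009336/0.14 = 0.06668 m/d → t_B = 438/0.06668 = 6568 d
Total t = 14810 + 6568 = 21380 d
   = 21380 / 365 = 58.6 yr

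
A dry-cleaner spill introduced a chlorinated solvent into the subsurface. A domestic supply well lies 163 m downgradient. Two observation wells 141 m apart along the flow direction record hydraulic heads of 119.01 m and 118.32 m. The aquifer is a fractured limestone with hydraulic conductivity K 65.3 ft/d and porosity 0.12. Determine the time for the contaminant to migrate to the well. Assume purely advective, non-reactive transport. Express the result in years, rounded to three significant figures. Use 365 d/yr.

0.550 years

Hydraulic gradient i = (119.01 − 118.32) / 141 = 0.69 / 141 = 0.004894
K = 65.3 ft/d × 0.3048 = 19.90 m/d
q = Ki = 19.90 × 0.004894 = 0.09740 m/d
Seepage velocity v = q / n = 0.09740 / 0.12 = 0.8117 m/d
t = L / v = 163 / 0.8117 = 200.8 d
   = 200.8 / 365 = 0.550 yr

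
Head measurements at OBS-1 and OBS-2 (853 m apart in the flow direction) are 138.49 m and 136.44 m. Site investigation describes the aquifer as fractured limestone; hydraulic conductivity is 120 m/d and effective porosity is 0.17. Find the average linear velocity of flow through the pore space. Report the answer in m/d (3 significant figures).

Hydraulic gradient i = (138.49 − 136.44) / 853 = 2.05 / 853 = 0.002403
q = Ki = 120 × 0.002403 = 0.2884 m/d
Average linear velocity = 0.2884 / 0.17 = 1.696 m/d

1.70 m/d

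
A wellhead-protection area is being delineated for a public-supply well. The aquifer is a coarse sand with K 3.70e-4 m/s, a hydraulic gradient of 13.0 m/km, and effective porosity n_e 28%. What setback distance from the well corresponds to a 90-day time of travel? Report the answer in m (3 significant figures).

134 m

K = 3.70e-4 m/s × 86400 s/d = 31.97 m/d
Darcy flux q = K·i = 31.97 × 0.013 = 0.4156 m/d
v_s = q/n_e = 0.4156/0.28 = 1.484 m/d
L = v × T = 1.484 × 90 = 133.6 m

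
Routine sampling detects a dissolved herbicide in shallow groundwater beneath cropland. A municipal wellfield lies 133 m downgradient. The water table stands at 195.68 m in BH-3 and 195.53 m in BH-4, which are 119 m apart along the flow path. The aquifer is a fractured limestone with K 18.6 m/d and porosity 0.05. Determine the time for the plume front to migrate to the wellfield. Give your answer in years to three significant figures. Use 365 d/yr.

0.777 years

Hydraulic gradient i = (195.68 − 195.53) / 119 = 0.15 / 119 = 0.001261
Darcy flux q = K·i = 18.6 × 0.001261 = 0.02345 m/d
Seepage velocity v = q / n = 0.02345 / 0.05 = 0.4689 m/d
t = L / v = 133 / 0.4689 = 283.6 d
   = 283.6 / 365 = 0.777 yr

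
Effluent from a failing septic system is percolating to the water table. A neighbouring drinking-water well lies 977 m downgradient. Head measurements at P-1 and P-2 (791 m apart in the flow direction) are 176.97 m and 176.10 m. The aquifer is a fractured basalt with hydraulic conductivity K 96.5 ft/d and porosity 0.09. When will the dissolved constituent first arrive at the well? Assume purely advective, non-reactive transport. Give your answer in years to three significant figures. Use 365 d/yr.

7.45 years

Hydraulic gradient i = (176.97 − 176.10) / 791 = 0.87 / 791 = 0.001100
K = 96.5 ft/d × 0.3048 = 29.41 m/d
Darcy flux q = K·i = 29.41 × 0.001100 = 0.03235 m/d
Seepage velocity v = q / n = 0.03235 / 0.09 = 0.3595 m/d
t = L / v = 977 / 0.3595 = 2718 d
   = 2718 / 365 = 7.45 yr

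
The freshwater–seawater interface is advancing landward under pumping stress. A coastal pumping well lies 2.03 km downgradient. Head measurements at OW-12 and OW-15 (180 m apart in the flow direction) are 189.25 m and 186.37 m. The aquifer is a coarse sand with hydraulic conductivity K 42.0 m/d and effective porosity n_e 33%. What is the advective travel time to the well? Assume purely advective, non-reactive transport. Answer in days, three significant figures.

Hydraulic gradient i = (189.25 − 186.37) / 180 = 2.88 / 180 = 0.01600
Specific discharge q = 42.0 × 0.01600 = 0.6720 m/d
v_s = q/n_e = 0.6720/0.33 = 2.036 m/d
L = 2.03 km = 2030 m
t = L / v = 2030 / 2.036 = 996.9 d

997 days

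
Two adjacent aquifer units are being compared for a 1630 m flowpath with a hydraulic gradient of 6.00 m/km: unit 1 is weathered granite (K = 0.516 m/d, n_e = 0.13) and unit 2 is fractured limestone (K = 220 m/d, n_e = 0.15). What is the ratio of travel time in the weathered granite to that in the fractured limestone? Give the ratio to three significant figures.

370

Unit 1 (weathered granite): v = 0.516×0.0060/0.13 = 0.02382 m/d, t = 1630/0.02382 = 68440 d
Unit 2 (fractured limestone): v = 220×0.0060/0.15 = 8.800 m/d, t = 1630/8.800 = 185.2 d
t(weathered granite) / t(fractured limestone) = 68440/185.2 = 370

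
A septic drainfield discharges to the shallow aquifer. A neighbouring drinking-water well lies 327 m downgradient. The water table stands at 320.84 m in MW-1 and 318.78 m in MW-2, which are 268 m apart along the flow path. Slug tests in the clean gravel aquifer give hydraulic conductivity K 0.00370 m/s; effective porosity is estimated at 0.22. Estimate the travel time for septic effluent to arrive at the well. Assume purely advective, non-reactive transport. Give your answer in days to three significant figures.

29.3 days

Hydraulic gradient i = (320.84 − 318.78) / 268 = 2.06 / 268 = 0.007687
K = 0.00370 m/s × 86400 s/d = 319.7 m/d
q = Ki = 319.7 × 0.007687 = 2.457 m/d
v = Ki/n = 319.7·0.007687/0.22 = 11.17 m/d
t = L / v = 327 / 11.17 = 29.28 d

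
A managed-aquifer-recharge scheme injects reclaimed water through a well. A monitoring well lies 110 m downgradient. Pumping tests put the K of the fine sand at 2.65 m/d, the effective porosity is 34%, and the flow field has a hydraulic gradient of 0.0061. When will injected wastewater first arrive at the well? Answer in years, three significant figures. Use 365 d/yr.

6.34 years

Specific discharge q = 2.65 × 0.0061 = 0.01617 m/d
Seepage velocity v = q / n = 0.01617 / 0.34 = 0.04754 m/d
t = L / v = 110 / 0.04754 = 2314 d
   = 2314 / 365 = 6.34 yr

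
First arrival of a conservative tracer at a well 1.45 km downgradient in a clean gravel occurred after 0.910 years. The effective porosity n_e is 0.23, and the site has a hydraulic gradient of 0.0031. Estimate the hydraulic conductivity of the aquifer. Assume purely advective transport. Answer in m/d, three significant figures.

t = 0.910 years = 332.2 d
L = 1.45 km = 1450 m
v = L / t = 1450 / 332.2 = 4.365 m/d
K = v · n / i = 4.365 × 0.23 / 0.0031 = 324 m/d

324 m/d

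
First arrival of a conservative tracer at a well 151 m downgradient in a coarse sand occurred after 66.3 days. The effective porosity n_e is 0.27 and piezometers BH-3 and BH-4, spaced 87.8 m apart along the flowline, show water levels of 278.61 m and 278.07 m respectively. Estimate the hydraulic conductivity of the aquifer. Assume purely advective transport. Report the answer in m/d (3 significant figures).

100 m/d

Hydraulic gradient i = (278.61 − 278.07) / 87.8 = 0.54 / 87.8 = 0.006150
v = L / t = 151 / 66.3 = 2.278 m/d
K = v · n / i = 2.278 × 0.27 / 0.006150 = 100 m/d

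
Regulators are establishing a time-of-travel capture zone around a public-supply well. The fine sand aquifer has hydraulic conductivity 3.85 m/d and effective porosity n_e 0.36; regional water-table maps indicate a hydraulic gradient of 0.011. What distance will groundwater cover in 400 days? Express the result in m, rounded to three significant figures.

Specific discharge q = 3.85 × 0.011 = 0.04235 m/d
v_s = q/n_e = 0.04235/0.36 = 0.1176 m/d
L = v × T = 0.1176 × 400 = 47.06 m

47.1 m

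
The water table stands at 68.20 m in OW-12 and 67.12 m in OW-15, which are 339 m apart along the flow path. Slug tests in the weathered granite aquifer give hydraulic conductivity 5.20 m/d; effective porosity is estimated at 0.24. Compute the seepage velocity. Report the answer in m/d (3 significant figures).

0.0690 m/d

Hydraulic gradient i = (68.20 − 67.12) / 339 = 1.08 / 339 = 0.003186
q = Ki = 5.20 × 0.003186 = 0.01657 m/d
Seepage velocity v = q / n = 0.01657 / 0.24 = 0.06903 m/d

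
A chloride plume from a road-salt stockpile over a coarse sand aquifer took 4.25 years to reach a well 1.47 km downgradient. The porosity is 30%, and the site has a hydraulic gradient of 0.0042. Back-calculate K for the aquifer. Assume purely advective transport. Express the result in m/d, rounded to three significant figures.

t = 4.25 years = 1551 d
L = 1.47 km = 1470 m
v = L / t = 1470 / 1551 = 0.9476 m/d
K = v · n / i = 0.9476 × 0.30 / 0.0042 = 67.7 m/d

67.7 m/d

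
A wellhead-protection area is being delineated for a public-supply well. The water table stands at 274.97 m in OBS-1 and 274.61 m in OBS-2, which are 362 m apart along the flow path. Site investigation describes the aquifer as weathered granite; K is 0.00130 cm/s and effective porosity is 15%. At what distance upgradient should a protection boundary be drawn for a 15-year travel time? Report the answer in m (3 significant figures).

Hydraulic gradient i = (274.97 − 274.61) / 362 = 0.36 / 362 = 9.945e-4
K = 0.00130 cm/s × 864 = 1.123 m/d
Darcy flux q = K·i = 1.123 × 9.945e-4 = 0.001117 m/d
v_s = q/n_e = 0.001117/0.15 = 0.007447 m/d
T = 15 yr × 365 = 5475 d
L = v × T = 0.007447 × 5475 = 40.77 m

40.8 m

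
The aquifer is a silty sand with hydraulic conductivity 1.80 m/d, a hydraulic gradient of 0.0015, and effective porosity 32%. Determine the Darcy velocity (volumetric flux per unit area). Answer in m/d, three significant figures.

0.00270 m/d

Specific discharge q = 1.80 × 0.0015 = 0.002700 m/d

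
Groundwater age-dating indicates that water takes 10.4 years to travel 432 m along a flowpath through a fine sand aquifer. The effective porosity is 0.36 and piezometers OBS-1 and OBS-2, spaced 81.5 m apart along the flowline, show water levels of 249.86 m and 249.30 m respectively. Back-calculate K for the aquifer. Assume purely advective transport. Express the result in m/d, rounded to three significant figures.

Hydraulic gradient i = (249.86 − 249.30) / 81.5 = 0.56 / 81.5 = 0.006871
t = 10.4 years = 3796 d
v = L / t = 432 / 3796 = 0.1138 m/d
K = v · n / i = 0.1138 × 0.36 / 0.006871 = 5.96 m/d

5.96 m/d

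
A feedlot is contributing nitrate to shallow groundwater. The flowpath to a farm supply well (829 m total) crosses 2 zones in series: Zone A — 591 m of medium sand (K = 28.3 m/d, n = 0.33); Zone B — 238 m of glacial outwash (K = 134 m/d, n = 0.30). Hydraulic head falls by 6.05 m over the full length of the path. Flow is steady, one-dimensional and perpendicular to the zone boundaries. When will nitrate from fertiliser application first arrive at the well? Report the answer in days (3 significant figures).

998 days

Steady 1-D flow in series ⇒ the Darcy flux q is identical in every zone and the zone head losses add (resistances L/K in series).
Σ(L/K) = 591/28.3 + 238/134 = 20.88 + 1.776 = 22.66 d
q = ΔH / Σ(L/K) = 6.05 / 22.66 = 0.2670 m/d (same in every zone)
Zone A: v = q/n = 0.2670/0.33 = 0.8091 m/d → t_A = 591/0.8091 = 730.5 d
Zone B: v = q/n = 0.2670/0.30 = 0.8900 m/d → t_B = 238/0.8900 = 267.4 d
Total t = 730.5 + 267.4 = 997.9 d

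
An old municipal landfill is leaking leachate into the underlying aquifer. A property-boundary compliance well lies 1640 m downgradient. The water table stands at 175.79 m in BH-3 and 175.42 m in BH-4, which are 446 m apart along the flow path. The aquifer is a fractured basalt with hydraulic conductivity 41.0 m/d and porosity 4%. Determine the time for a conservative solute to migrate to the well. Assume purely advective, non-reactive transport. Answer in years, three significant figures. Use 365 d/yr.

5.28 years

Hydraulic gradient i = (175.79 − 175.42) / 446 = 0.37 / 446 = 8.296e-4
Specific discharge q = 41.0 × 8.296e-4 = 0.03401 m/d
Average linear velocity = 0.03401 / 0.04 = 0.8503 m/d
t = L / v = 1640 / 0.8503 = 1929 d
   = 1929 / 365 = 5.28 yr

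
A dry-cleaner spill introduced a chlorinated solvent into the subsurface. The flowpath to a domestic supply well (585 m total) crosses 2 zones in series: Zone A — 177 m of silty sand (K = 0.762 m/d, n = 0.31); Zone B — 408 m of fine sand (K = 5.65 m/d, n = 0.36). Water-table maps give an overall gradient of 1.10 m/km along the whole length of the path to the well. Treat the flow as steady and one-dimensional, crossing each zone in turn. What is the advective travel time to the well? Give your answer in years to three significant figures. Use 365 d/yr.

262 years

Continuity: the same q passes through each zone, so ΔH = q·Σ(L_j/K_j) — the zones act as resistances in series.
Σ(L/K) = 177/0.762 + 408/5.65 = 232.3 + 72.21 = 304.5 d
K_eq = L_total / Σ(L/K) = 585 / 304.5 = 1.921 m/d
q = K_eq · i = 1.921 × 0.0011 = 0.002113 m/d (same in every zone)
Zone A: v = q/n = 0.002113/0.31 = 0.006817 m/d → t_A = 177/0.006817 = 25960 d
Zone B: v = q/n = 0.002113/0.36 = 0.005870 m/d → t_B = 408/0.005870 = 69500 d
Total t = 25960 + 69500 = 95470 d
   = 95470 / 365 = 262 yr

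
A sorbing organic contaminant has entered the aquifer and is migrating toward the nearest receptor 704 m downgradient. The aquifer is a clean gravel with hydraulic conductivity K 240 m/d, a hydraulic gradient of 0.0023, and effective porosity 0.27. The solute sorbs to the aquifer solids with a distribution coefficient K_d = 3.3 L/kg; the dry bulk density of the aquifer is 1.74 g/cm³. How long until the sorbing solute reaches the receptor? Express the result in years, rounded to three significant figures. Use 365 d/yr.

21.0 years

Darcy flux q = K·i = 240 × 0.0023 = 0.5520 m/d
v_s = q/n_e = 0.5520/0.27 = 2.044 m/d
Retardation R = 1 + ρ_b·K_d/n = 1 + 1.74×3.3/0.27 = 22.27
Contaminant velocity v_c = v/R = 2.044/22.27 = 0.09182 m/d
t = L/v_c = 704/0.09182 = 7667 d
   = 7667/365 = 21.0 yr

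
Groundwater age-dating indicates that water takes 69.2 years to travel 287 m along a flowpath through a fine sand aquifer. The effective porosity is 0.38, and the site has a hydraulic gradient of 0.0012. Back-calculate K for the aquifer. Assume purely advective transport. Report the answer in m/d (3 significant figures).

3.60 m/d

t = 69.2 years = 25260 d
v = L / t = 287 / 25260 = 0.01136 m/d
K = v · n / i = 0.01136 × 0.38 / 0.0012 = 3.60 m/d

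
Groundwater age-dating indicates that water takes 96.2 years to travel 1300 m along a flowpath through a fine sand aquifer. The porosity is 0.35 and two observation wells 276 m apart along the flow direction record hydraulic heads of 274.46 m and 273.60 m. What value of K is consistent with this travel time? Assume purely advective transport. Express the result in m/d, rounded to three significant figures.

Hydraulic gradient i = (274.46 − 273.60) / 276 = 0.86 / 276 = 0.003116
t = 96.2 years = 35110 d
v = L / t = 1300 / 35110 = 0.03702 m/d
K = v · n / i = 0.03702 × 0.35 / 0.003116 = 4.16 m/d

4.16 m/d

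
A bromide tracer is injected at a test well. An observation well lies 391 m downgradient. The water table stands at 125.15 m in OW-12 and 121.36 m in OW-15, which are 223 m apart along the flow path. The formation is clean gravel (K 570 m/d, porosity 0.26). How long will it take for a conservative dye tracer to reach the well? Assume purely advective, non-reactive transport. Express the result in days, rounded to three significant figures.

10.5 days

Hydraulic gradient i = (125.15 − 121.36) / 223 = 3.79 / 223 = 0.01700
q = Ki = 570 × 0.01700 = 9.687 m/d
Average linear velocity = 9.687 / 0.26 = 37.26 m/d
t = L / v = 391 / 37.26 = 10.49 d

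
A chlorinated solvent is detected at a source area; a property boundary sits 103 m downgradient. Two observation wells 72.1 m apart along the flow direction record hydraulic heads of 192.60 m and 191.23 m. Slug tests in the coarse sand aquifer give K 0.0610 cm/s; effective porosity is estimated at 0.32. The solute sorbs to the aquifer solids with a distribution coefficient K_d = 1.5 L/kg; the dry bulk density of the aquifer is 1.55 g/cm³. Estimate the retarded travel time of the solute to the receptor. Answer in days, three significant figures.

Hydraulic gradient i = (192.60 − 191.23) / 72.1 = 1.37 / 72.1 = 0.01900
K = 0.0610 cm/s × 864 = 52.70 m/d
q = Ki = 52.70 × 0.01900 = 1.001 m/d
v_s = q/n_e = 1.001/0.32 = 3.130 m/d
Retardation R = 1 + ρ_b·K_d/n = 1 + 1.55×1.5/0.32 = 8.266
Contaminant velocity v_c = v/R = 3.130/8.266 = 0.3786 m/d
t = L/v_c = 103/0.3786 = 272.0 d

272 days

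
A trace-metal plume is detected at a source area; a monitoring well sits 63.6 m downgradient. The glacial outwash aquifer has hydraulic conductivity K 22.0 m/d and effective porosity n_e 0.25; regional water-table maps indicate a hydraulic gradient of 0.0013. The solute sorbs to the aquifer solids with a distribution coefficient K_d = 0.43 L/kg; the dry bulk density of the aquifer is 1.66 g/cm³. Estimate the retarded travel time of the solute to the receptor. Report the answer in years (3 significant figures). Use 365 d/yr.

5.87 years

q = Ki = 22.0 × 0.0013 = 0.02860 m/d
v_s = q/n_e = 0.02860/0.25 = 0.1144 m/d
Retardation R = 1 + ρ_b·K_d/n = 1 + 1.66×0.43/0.25 = 3.855
Contaminant velocity v_c = v/R = 0.1144/3.855 = 0.02967 m/d
t = L/v_c = 63.6/0.02967 = 2143 d
   = 2143/365 = 5.87 yr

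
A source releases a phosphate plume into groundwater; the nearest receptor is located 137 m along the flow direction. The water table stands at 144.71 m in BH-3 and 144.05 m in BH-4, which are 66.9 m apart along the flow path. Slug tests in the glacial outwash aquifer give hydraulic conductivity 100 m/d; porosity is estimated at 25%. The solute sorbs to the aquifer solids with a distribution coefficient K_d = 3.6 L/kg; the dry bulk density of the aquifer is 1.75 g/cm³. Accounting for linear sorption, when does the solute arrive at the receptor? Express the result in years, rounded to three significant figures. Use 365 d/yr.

Hydraulic gradient i = (144.71 − 144.05) / 66.9 = 0.66 / 66.9 = 0.009865
q = Ki = 100 × 0.009865 = 0.9865 m/d
v = Ki/n = 100·0.009865/0.25 = 3.946 m/d
Retardation R = 1 + ρ_b·K_d/n = 1 + 1.75×3.6/0.25 = 26.20
Contaminant velocity v_c = v/R = 3.946/26.20 = 0.1506 m/d
t = L/v_c = 137/0.1506 = 909.6 d
   = 909.6/365 = 2.49 yr

2.49 years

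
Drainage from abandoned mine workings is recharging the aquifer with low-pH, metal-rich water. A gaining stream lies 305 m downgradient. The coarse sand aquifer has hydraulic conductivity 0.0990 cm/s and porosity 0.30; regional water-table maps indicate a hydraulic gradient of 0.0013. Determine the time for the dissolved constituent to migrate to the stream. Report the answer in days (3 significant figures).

823 days

K = 0.0990 cm/s × 864 = 85.54 m/d
Specific discharge q = 85.54 × 0.0013 = 0.1112 m/d
v_s = q/n_e = 0.1112/0.30 = 0.3707 m/d
t = L / v = 305 / 0.3707 = 822.9 d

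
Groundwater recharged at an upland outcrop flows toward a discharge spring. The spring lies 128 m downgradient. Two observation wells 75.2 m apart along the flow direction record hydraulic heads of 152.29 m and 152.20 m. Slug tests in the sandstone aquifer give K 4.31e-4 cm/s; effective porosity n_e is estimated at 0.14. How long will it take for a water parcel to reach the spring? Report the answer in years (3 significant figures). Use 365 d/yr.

110 years

Hydraulic gradient i = (152.29 − 152.20) / 75.2 = 0.09 / 75.2 = 0.001197
K = 4.31e-4 cm/s × 864 = 0.3724 m/d
q = Ki = 0.3724 × 0.001197 = 4.457e-4 m/d
Seepage velocity v = q / n = 4.457e-4 / 0.14 = 0.003183 m/d
t = L / v = 128 / 0.003183 = 40210 d
   = 40210 / 365 = 110 yr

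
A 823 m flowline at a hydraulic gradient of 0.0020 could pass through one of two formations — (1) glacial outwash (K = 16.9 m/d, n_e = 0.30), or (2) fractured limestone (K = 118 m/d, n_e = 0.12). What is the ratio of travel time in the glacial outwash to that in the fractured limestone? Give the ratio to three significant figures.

Unit 1 (glacial outwash): v = 16.9×0.0020/0.30 = 0.1127 m/d, t = 823/0.1127 = 7305 d
Unit 2 (fractured limestone): v = 118×0.0020/0.12 = 1.967 m/d, t = 823/1.967 = 418.5 d
t(glacial outwash) / t(fractured limestone) = 7305/418.5 = 17.5

17.5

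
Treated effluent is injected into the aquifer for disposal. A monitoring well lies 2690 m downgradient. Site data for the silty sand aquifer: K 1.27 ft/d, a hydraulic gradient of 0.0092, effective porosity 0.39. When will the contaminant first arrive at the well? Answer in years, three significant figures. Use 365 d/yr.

K = 1.27 ft/d × 0.3048 = 0.3871 m/d
Darcy flux q = K·i = 0.3871 × 0.0092 = 0.003561 m/d
Seepage velocity v = q / n = 0.003561 / 0.39 = 0.009131 m/d
t = L / v = 2690 / 0.009131 = 294600 d
   = 294600 / 365 = 807 yr

807 years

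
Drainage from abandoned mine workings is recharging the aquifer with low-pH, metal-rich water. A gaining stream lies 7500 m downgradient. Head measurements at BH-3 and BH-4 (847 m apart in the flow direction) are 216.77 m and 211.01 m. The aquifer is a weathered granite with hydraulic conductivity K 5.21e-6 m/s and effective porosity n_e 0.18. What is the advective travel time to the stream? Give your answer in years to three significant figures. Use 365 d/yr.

1210 years

Hydraulic gradient i = (216.77 − 211.01) / 847 = 5.76 / 847 = 0.006800
K = 5.21e-6 m/s × 86400 s/d = 0.4501 m/d
Specific discharge q = 0.4501 × 0.006800 = 0.003061 m/d
Average linear velocity = 0.003061 / 0.18 = 0.01701 m/d
t = L / v = 7500 / 0.01701 = 441000 d
   = 441000 / 365 = 1210 yr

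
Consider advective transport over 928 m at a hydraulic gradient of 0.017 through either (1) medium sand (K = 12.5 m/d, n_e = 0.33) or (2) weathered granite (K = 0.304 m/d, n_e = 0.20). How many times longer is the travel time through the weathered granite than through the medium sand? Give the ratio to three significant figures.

Unit 1 (medium sand): v = 12.5×0.017/0.33 = 0.6439 m/d, t = 928/0.6439 = 1441 d
Unit 2 (weathered granite): v = 0.304×0.017/0.20 = 0.02584 m/d, t = 928/0.02584 = 35910 d
t(weathered granite) / t(medium sand) = 35910/1441 = 24.9

24.9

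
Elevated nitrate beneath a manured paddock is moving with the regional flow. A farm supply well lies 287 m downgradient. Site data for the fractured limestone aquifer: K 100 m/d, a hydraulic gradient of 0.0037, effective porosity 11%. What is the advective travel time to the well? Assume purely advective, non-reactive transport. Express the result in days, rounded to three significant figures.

q = Ki = 100 × 0.0037 = 0.3700 m/d
Seepage velocity v = q / n = 0.3700 / 0.11 = 3.364 m/d
t = L / v = 287 / 3.364 = 85.32 d

85.3 days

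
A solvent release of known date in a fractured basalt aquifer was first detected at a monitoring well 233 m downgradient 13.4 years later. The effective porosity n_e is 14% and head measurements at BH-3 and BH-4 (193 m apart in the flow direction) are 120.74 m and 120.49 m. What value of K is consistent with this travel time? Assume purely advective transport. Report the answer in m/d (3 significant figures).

Hydraulic gradient i = (120.74 − 120.49) / 193 = 0.25 / 193 = 0.001295
t = 13.4 years = 4891 d
v = L / t = 233 / 4891 = 0.04764 m/d
K = v · n / i = 0.04764 × 0.14 / 0.001295 = 5.15 m/d

5.15 m/d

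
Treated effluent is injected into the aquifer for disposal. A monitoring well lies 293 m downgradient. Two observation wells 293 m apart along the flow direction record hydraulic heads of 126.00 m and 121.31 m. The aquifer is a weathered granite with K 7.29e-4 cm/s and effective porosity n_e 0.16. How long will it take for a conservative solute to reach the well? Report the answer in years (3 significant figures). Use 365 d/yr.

Hydraulic gradient i = (126.00 − 121.31) / 293 = 4.69 / 293 = 0.01601
K = 7.29e-4 cm/s × 864 = 0.6299 m/d
q = Ki = 0.6299 × 0.01601 = 0.01008 m/d
v = Ki/n = 0.6299·0.01601/0.16 = 0.06301 m/d
t = L / v = 293 / 0.06301 = 4650 d
   = 4650 / 365 = 12.7 yr

12.7 years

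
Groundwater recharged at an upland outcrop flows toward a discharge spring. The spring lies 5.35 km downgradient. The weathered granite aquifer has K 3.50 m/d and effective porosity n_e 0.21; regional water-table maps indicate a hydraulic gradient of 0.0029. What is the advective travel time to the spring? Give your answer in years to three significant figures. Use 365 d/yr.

Darcy flux q = K·i = 3.50 × 0.0029 = 0.01015 m/d
v = Ki/n = 3.50·0.0029/0.21 = 0.04833 m/d
L = 5.35 km = 5350 m
t = L / v = 5350 / 0.04833 = 110700 d
   = 110700 / 365 = 303 yr

303 years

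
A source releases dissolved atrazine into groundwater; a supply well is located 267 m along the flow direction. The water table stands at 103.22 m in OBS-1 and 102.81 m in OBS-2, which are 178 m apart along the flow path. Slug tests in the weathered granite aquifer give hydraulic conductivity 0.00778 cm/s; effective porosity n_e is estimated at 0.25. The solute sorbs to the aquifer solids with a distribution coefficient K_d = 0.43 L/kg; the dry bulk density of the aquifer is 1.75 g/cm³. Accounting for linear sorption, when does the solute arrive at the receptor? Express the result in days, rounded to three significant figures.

Hydraulic gradient i = (103.22 − 102.81) / 178 = 0.41 / 178 = 0.002303
K = 0.00778 cm/s × 864 = 6.722 m/d
Darcy flux q = K·i = 6.722 × 0.002303 = 0.01548 m/d
Average linear velocity = 0.01548 / 0.25 = 0.06193 m/d
Retardation R = 1 + ρ_b·K_d/n = 1 + 1.75×0.43/0.25 = 4.010
Contaminant velocity v_c = v/R = 0.06193/4.010 = 0.01544 m/d
t = L/v_c = 267/0.01544 = 17290 d

17300 days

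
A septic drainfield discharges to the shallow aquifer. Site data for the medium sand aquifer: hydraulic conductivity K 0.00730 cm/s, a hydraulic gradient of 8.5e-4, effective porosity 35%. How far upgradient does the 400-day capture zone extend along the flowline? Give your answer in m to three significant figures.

K = 0.00730 cm/s × 864 = 6.307 m/d
q = Ki = 6.307 × 8.5e-4 = 0.005361 m/d
v = Ki/n = 6.307·8.5e-4/0.35 = 0.01532 m/d
L = v × T = 0.01532 × 400 = 6.127 m

6.13 m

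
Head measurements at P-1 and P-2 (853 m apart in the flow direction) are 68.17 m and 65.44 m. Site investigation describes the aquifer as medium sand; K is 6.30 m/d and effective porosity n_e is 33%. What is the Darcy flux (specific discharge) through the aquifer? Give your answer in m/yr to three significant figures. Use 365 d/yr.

7.36 m/yr

Hydraulic gradient i = (68.17 − 65.44) / 853 = 2.73 / 853 = 0.003200
q = Ki = 6.30 × 0.003200 = 0.02016 m/d
   = 0.02016 × 365 = 7.36 m/yr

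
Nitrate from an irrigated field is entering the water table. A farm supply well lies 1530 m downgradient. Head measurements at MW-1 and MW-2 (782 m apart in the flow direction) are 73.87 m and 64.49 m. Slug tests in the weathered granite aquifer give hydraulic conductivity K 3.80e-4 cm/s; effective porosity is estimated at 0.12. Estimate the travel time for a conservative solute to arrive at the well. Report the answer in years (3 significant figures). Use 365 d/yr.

Hydraulic gradient i = (73.87 − 64.49) / 782 = 9.38 / 782 = 0.01199
K = 3.80e-4 cm/s × 864 = 0.3283 m/d
Specific discharge q = 0.3283 × 0.01199 = 0.003938 m/d
Average linear velocity = 0.003938 / 0.12 = 0.03282 m/d
t = L / v = 1530 / 0.03282 = 46620 d
   = 46620 / 365 = 128 yr

128 years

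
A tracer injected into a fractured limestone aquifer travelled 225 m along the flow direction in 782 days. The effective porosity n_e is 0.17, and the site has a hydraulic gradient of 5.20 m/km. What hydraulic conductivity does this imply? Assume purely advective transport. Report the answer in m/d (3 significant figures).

v = L / t = 225 / 782 = 0.2877 m/d
K = v · n / i = 0.2877 × 0.17 / 0.0052 = 9.41 m/d

9.41 m/d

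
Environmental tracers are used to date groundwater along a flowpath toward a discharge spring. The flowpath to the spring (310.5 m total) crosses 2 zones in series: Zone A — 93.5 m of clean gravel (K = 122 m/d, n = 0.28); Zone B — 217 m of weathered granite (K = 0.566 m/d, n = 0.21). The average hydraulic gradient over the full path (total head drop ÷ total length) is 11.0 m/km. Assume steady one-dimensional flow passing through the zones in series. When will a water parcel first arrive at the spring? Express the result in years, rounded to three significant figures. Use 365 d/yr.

Continuity: the same q passes through each zone, so ΔH = q·Σ(L_j/K_j) — the zones act as resistances in series.
Σ(L/K) = 93.5/122 + 217/0.566 = 0.7664 + 383.4 = 384.2 d
K_eq = L_total / Σ(L/K) = 310.5 / 384.2 = 0.8083 m/d
q = K_eq · i = 0.8083 × 0.011 = 0.008891 m/d (same in every zone)
Zone A: v = q/n = 0.008891/0.28 = 0.03175 m/d → t_A = 93.5/0.03175 = 2945 d
Zone B: v = q/n = 0.008891/0.21 = 0.04234 m/d → t_B = 217/0.04234 = 5125 d
Total t = 2945 + 5125 = 8070 d
   = 8070 / 365 = 22.1 yr

22.1 years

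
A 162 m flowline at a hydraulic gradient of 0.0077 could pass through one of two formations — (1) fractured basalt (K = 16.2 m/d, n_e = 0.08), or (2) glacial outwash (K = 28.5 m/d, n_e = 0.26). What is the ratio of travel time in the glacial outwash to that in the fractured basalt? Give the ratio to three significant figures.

1.85

Unit 1 (fractured basalt): v = 16.2×0.0077/0.08 = 1.559 m/d, t = 162/1.559 = 103.9 d
Unit 2 (glacial outwash): v = 28.5×0.0077/0.26 = 0.8440 m/d, t = 162/0.8440 = 191.9 d
t(glacial outwash) / t(fractured basalt) = 191.9/103.9 = 1.85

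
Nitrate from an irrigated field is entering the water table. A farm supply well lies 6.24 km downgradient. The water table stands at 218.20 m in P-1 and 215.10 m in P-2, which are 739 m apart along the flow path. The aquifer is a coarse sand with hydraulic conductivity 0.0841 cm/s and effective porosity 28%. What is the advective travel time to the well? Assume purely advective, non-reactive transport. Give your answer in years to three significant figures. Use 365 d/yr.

15.7 years

Hydraulic gradient i = (218.20 − 215.10) / 739 = 3.10 / 739 = 0.004195
K = 0.0841 cm/s × 864 = 72.66 m/d
Darcy flux q = K·i = 72.66 × 0.004195 = 0.3048 m/d
v = Ki/n = 72.66·0.004195/0.28 = 1.089 m/d
L = 6.24 km = 6240 m
t = L / v = 6240 / 1.089 = 5732 d
   = 5732 / 365 = 15.7 yr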